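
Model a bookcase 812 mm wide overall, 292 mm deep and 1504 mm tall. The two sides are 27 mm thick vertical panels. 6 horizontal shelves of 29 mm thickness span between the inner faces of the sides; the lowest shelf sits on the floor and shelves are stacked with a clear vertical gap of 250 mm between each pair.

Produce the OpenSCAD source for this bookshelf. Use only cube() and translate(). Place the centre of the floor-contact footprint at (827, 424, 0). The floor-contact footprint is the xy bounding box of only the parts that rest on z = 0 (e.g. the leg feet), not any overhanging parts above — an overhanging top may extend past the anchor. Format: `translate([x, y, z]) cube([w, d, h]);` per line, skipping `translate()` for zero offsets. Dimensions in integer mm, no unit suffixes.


translate([421, 278, 0]) cube([27, 292, 1504]);
translate([1206, 278, 0]) cube([27, 292, 1504]);
translate([448, 278, 0]) cube([758, 292, 29]);
translate([448, 278, 279]) cube([758, 292, 29]);
translate([448, 278, 558]) cube([758, 292, 29]);
translate([448, 278, 837]) cube([758, 292, 29]);
translate([448, 278, 1116]) cube([758, 292, 29]);
translate([448, 278, 1395]) cube([758, 292, 29]);


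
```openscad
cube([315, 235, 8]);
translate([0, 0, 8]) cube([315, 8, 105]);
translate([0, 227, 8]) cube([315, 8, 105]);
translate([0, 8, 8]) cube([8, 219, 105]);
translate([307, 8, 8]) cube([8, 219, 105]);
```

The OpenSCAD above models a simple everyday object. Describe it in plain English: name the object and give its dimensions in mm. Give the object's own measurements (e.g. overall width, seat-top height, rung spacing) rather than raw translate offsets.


An open-topped rectangular box: outside dimensions 315×235×113 mm, with a uniform wall and base thickness of 8 mm. The base is a full 315×235 slab on the floor; four walls sit on top of the base. The front and back walls (the −y and +y sides) span the full width; the two side walls fit between them.


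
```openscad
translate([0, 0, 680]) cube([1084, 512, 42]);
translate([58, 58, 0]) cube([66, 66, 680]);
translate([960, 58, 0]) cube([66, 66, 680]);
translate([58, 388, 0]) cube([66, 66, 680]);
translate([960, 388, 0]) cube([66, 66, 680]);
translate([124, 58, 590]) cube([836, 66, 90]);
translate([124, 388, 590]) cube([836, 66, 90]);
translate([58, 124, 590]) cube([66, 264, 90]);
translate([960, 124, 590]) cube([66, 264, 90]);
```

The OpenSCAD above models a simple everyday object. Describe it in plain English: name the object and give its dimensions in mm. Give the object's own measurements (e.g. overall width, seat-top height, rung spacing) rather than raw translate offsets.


A table: top 1084 mm (x) × 512 mm (y), 42 mm thick, upper face at z = 722 mm, on four 66×66 mm square legs, each inset 58 mm from the nearest pair of top edges from z = 0 to the bottom of the top. Four apron rails, 66 mm thick and 90 mm tall, run between adjacent legs with their top edges flush with the underside of the top and their outer faces flush with the legs' outer faces.


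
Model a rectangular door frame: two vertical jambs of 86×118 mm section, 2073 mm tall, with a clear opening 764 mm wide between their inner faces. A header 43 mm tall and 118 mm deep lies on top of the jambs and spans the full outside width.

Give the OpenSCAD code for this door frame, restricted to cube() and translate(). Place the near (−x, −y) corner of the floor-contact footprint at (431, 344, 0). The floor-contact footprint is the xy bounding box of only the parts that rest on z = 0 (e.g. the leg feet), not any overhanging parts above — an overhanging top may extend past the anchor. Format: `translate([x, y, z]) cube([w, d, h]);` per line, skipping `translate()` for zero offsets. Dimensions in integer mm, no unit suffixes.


translate([431, 344, 0]) cube([86, 118, 2073]);
translate([1281, 344, 0]) cube([86, 118, 2073]);
translate([431, 344, 2073]) cube([936, 118, 43]);


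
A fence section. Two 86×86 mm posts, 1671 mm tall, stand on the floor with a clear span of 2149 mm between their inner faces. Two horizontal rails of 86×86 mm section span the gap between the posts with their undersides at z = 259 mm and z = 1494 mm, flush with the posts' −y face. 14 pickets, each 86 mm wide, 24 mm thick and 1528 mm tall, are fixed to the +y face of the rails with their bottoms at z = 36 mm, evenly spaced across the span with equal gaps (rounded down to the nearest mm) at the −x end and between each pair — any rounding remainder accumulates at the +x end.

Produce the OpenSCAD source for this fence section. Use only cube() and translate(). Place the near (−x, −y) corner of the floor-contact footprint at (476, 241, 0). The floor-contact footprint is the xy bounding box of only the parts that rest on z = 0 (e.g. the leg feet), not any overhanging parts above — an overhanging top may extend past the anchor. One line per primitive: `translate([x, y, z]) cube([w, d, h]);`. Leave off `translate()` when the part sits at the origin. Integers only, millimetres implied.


translate([476, 241, 0]) cube([86, 86, 1671]);
translate([2711, 241, 0]) cube([86, 86, 1671]);
translate([562, 241, 259]) cube([2149, 86, 86]);
translate([562, 241, 1494]) cube([2149, 86, 86]);
translate([625, 327, 36]) cube([86, 24, 1528]);
translate([774, 327, 36]) cube([86, 24, 1528]);
translate([923, 327, 36]) cube([86, 24, 1528]);
translate([1072, 327, 36]) cube([86, 24, 1528]);
translate([1221, 327, 36]) cube([86, 24, 1528]);
translate([1370, 327, 36]) cube([86, 24, 1528]);
translate([1519, 327, 36]) cube([86, 24, 1528]);
translate([1668, 327, 36]) cube([86, 24, 1528]);
translate([1817, 327, 36]) cube([86, 24, 1528]);
translate([1966, 327, 36]) cube([86, 24, 1528]);
translate([2115, 327, 36]) cube([86, 24, 1528]);
translate([2264, 327, 36]) cube([86, 24, 1528]);
translate([2413, 327, 36]) cube([86, 24, 1528]);
translate([2562, 327, 36]) cube([86, 24, 1528]);


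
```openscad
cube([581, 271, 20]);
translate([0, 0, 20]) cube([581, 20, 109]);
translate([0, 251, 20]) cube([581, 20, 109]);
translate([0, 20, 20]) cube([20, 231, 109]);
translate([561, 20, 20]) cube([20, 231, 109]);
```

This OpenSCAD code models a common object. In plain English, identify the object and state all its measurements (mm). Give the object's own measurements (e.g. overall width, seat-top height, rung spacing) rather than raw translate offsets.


An open-topped rectangular box: outside dimensions 581×271×129 mm, with a uniform wall and base thickness of 20 mm. The base is a full 581×271 slab on the floor; four walls sit on top of the base. The front and back walls (the −y and +y sides) span the full width; the two side walls fit between them.


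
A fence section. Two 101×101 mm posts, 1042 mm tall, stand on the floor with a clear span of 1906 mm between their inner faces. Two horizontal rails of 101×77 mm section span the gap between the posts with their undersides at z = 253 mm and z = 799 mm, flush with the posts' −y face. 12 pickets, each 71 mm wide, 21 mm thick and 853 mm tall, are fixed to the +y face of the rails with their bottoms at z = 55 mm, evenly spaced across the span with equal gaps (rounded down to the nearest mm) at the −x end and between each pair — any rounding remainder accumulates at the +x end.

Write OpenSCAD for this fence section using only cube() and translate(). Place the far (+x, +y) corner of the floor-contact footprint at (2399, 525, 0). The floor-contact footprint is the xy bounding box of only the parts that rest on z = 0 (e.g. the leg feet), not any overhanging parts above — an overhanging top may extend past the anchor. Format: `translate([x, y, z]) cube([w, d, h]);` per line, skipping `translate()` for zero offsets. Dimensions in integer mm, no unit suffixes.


translate([291, 424, 0]) cube([101, 101, 1042]);
translate([2298, 424, 0]) cube([101, 101, 1042]);
translate([392, 424, 253]) cube([1906, 101, 77]);
translate([392, 424, 799]) cube([1906, 101, 77]);
translate([473, 525, 55]) cube([71, 21, 853]);
translate([625, 525, 55]) cube([71, 21, 853]);
translate([777, 525, 55]) cube([71, 21, 853]);
translate([929, 525, 55]) cube([71, 21, 853]);
translate([1081, 525, 55]) cube([71, 21, 853]);
translate([1233, 525, 55]) cube([71, 21, 853]);
translate([1385, 525, 55]) cube([71, 21, 853]);
translate([1537, 525, 55]) cube([71, 21, 853]);
translate([1689, 525, 55]) cube([71, 21, 853]);
translate([1841, 525, 55]) cube([71, 21, 853]);
translate([1993, 525, 55]) cube([71, 21, 853]);
translate([2145, 525, 55]) cube([71, 21, 853]);


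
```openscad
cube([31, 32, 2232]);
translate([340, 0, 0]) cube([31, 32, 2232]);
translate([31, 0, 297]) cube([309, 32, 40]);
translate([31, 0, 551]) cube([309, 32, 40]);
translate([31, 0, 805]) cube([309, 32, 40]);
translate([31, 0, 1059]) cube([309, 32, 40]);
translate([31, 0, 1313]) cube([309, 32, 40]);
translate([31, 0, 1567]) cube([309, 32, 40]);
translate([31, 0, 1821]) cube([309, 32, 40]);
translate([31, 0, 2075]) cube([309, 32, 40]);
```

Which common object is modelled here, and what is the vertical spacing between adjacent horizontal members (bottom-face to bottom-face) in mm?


A ladder. The rung spacing is 254 mm.

Two tall 31×32 posts with 8 short bars between them — a ladder. Adjacent rungs sit at z = 297 and z = 551, so the spacing is 551 − 297 = 254 mm.


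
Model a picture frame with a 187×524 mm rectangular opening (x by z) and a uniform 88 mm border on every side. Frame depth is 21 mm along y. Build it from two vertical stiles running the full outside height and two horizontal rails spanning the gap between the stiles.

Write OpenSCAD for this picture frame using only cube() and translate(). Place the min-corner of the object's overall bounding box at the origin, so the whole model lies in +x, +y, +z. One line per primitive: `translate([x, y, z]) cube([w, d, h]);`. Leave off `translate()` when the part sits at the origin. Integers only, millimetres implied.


cube([88, 21, 700]);
translate([275, 0, 0]) cube([88, 21, 700]);
translate([88, 0, 0]) cube([187, 21, 88]);
translate([88, 0, 612]) cube([187, 21, 88]);


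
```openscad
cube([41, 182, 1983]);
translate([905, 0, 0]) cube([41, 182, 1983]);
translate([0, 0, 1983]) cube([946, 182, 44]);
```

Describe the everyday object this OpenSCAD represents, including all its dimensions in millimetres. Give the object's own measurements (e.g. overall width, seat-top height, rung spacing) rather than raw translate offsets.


A door frame. The clear opening is 864 mm wide and 1983 mm high. Two 41 mm wide jambs, 182 mm deep, stand either side of the opening from the floor to the top of the opening. A 44 mm thick head sits across the top of both jambs, spanning the full outside width of the frame.


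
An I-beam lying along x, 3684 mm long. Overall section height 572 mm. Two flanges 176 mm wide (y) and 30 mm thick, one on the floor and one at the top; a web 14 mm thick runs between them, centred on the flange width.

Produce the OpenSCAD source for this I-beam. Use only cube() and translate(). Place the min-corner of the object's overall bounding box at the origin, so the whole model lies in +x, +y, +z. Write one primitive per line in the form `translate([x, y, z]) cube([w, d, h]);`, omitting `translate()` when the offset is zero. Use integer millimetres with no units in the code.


cube([3684, 176, 30]);
translate([0, 81, 30]) cube([3684, 14, 512]);
translate([0, 0, 542]) cube([3684, 176, 30]);


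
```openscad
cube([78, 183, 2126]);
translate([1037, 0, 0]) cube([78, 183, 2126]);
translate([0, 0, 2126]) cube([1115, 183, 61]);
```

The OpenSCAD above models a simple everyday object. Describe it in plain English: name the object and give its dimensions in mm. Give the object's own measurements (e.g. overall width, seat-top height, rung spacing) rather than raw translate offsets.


A door frame. The clear opening is 959 mm wide and 2126 mm high. Two 78 mm wide jambs, 183 mm deep, stand either side of the opening from the floor to the top of the opening. A 61 mm thick head sits across the top of both jambs, spanning the full outside width of the frame.


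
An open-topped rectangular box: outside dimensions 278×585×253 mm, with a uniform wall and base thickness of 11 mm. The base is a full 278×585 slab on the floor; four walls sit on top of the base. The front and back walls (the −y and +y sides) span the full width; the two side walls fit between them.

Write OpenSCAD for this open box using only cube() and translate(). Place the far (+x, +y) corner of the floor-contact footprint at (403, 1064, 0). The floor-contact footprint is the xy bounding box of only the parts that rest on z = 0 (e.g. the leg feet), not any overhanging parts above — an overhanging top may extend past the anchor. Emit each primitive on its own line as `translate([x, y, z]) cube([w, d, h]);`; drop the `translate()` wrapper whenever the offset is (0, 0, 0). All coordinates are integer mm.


translate([125, 479, 0]) cube([278, 585, 11]);
translate([125, 479, 11]) cube([278, 11, 242]);
translate([125, 1053, 11]) cube([278, 11, 242]);
translate([125, 490, 11]) cube([11, 563, 242]);
translate([392, 490, 11]) cube([11, 563, 242]);


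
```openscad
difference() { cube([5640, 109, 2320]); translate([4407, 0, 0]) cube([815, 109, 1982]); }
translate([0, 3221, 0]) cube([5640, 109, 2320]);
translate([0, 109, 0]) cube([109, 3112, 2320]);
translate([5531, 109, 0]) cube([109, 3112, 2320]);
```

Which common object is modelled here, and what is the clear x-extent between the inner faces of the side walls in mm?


A single room. The interior width is 5422 mm.

Four walls enclosing a rectangle with a door in the front wall — a room. Outside width 5640 minus two 109 mm walls gives 5422 mm.


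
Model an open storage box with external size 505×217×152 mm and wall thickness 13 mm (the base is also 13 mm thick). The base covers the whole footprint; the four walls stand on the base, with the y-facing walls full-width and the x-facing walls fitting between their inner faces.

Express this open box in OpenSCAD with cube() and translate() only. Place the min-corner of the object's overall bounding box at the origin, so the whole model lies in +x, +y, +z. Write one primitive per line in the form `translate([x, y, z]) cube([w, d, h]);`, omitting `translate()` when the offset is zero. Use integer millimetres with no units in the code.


cube([505, 217, 13]);
translate([0, 0, 13]) cube([505, 13, 139]);
translate([0, 204, 13]) cube([505, 13, 139]);
translate([0, 13, 13]) cube([13, 191, 139]);
translate([492, 13, 13]) cube([13, 191, 139]);


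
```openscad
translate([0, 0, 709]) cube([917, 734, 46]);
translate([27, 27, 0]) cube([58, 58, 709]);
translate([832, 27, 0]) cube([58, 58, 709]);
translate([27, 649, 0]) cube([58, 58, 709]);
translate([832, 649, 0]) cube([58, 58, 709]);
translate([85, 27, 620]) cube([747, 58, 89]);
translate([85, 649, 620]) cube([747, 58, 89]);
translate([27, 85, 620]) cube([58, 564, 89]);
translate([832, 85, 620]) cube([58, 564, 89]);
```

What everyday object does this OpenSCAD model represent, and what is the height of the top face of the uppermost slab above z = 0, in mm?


A table. The table height is 755 mm.

A 917×734×46 slab sits at z = 709 on four 58 mm square posts — a table. The top surface is at 709 + 46 = 755 mm.


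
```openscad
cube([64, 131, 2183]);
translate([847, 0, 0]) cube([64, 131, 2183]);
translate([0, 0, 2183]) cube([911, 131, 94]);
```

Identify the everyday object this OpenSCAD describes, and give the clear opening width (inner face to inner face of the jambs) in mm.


A door frame. The clear opening width is 783 mm.

Two 2183 mm tall posts with a header on top — a door frame. The left jamb is 64 mm wide at x = 0; the right jamb starts at x = 847. The clear opening is 847 − 64 = 783 mm.


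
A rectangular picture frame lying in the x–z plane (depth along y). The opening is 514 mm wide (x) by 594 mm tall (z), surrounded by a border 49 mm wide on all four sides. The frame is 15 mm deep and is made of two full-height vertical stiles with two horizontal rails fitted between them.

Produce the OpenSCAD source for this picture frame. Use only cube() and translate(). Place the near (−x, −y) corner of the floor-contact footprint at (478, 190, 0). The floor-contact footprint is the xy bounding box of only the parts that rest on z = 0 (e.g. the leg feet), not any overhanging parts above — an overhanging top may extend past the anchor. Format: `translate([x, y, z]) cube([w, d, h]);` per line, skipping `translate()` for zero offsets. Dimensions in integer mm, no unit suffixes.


translate([478, 190, 0]) cube([49, 15, 692]);
translate([1041, 190, 0]) cube([49, 15, 692]);
translate([527, 190, 0]) cube([514, 15, 49]);
translate([527, 190, 643]) cube([514, 15, 49]);


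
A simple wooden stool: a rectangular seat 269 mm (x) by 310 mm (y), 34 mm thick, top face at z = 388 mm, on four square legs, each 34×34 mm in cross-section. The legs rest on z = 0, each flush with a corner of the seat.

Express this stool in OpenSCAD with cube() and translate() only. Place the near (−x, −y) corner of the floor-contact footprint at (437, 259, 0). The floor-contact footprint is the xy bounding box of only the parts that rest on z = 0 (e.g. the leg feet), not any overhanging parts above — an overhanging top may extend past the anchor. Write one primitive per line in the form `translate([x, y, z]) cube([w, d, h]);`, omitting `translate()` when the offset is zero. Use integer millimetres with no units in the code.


translate([437, 259, 354]) cube([269, 310, 34]);
translate([437, 259, 0]) cube([34, 34, 354]);
translate([672, 259, 0]) cube([34, 34, 354]);
translate([437, 535, 0]) cube([34, 34, 354]);
translate([672, 535, 0]) cube([34, 34, 354]);


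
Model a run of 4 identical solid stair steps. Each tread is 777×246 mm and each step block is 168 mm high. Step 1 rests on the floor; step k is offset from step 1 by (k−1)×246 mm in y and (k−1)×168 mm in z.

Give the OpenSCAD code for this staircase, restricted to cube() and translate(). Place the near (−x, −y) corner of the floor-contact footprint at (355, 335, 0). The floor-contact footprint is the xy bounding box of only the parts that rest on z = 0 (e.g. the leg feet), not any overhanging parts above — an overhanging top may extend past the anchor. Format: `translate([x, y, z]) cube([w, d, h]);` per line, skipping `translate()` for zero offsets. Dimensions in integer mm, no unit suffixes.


translate([355, 335, 0]) cube([777, 246, 168]);
translate([355, 581, 168]) cube([777, 246, 168]);
translate([355, 827, 336]) cube([777, 246, 168]);
translate([355, 1073, 504]) cube([777, 246, 168]);


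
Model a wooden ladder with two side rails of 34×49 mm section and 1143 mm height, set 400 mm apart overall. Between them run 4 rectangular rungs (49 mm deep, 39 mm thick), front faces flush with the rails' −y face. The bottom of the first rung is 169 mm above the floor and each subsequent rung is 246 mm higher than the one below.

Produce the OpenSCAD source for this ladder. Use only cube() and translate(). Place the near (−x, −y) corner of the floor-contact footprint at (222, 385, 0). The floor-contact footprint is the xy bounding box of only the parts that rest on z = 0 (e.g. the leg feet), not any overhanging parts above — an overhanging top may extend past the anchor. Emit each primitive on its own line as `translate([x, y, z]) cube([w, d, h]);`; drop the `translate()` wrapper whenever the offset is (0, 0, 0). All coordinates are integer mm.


// rung span = 400 - 2*34 = 332
// rung[k] z = 169 + k*246
translate([222, 385, 0]) cube([34, 49, 1143]);
translate([588, 385, 0]) cube([34, 49, 1143]);
translate([256, 385, 169]) cube([332, 49, 39]);
translate([256, 385, 415]) cube([332, 49, 39]);
translate([256, 385, 661]) cube([332, 49, 39]);
translate([256, 385, 907]) cube([332, 49, 39]);


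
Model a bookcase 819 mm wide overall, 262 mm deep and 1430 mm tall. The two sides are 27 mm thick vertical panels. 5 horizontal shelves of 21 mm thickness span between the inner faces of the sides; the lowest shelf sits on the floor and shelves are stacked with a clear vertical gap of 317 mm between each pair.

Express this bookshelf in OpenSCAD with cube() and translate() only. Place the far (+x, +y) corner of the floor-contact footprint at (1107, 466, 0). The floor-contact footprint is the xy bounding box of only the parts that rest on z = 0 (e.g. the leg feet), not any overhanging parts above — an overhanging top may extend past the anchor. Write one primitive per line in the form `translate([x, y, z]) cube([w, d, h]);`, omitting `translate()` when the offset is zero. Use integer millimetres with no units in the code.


translate([288, 204, 0]) cube([27, 262, 1430]);
translate([1080, 204, 0]) cube([27, 262, 1430]);
translate([315, 204, 0]) cube([765, 262, 21]);
translate([315, 204, 338]) cube([765, 262, 21]);
translate([315, 204, 676]) cube([765, 262, 21]);
translate([315, 204, 1014]) cube([765, 262, 21]);
translate([315, 204, 1352]) cube([765, 262, 21]);


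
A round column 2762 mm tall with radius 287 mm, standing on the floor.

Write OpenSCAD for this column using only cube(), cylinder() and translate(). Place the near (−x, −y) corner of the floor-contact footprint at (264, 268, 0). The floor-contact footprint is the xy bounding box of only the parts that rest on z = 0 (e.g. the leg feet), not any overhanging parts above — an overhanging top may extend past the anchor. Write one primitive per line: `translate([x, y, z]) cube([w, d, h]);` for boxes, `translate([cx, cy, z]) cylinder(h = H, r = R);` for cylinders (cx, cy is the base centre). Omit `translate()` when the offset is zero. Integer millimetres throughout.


translate([551, 555, 0]) cylinder(h = 2762, r = 287);


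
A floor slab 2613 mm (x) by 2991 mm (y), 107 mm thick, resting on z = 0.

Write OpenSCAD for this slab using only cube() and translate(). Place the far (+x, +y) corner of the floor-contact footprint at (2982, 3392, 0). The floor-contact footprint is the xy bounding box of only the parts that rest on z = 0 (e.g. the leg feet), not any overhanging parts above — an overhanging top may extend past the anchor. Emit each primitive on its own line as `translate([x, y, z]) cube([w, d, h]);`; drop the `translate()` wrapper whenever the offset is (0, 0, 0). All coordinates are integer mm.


translate([369, 401, 0]) cube([2613, 2991, 107]);


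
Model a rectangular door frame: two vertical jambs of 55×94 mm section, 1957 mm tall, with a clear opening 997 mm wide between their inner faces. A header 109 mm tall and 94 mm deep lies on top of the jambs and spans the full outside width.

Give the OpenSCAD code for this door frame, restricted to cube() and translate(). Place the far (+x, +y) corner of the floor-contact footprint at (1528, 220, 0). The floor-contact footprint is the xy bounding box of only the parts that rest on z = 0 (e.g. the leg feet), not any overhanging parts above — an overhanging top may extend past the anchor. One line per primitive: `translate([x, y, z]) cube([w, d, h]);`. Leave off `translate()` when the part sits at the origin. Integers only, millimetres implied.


translate([421, 126, 0]) cube([55, 94, 1957]);
translate([1473, 126, 0]) cube([55, 94, 1957]);
translate([421, 126, 1957]) cube([1107, 94, 109]);


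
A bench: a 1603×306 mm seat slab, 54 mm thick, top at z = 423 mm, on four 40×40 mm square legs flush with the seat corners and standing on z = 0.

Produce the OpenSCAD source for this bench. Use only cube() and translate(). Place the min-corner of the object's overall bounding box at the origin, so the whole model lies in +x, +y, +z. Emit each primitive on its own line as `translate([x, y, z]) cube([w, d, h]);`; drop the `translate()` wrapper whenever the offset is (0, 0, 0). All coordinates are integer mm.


// leg_h = 423 − 54 = 369
translate([0, 0, 369]) cube([1603, 306, 54]);
cube([40, 40, 369]);
translate([0, 266, 0]) cube([40, 40, 369]);
translate([1563, 0, 0]) cube([40, 40, 369]);
translate([1563, 266, 0]) cube([40, 40, 369]);


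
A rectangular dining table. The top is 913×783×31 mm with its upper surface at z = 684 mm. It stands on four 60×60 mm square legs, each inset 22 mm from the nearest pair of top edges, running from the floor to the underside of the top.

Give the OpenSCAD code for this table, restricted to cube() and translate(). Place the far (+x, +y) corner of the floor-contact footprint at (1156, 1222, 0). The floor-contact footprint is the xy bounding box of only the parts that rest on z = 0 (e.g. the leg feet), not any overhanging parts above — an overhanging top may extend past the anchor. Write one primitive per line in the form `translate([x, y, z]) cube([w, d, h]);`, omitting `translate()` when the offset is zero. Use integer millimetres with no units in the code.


translate([265, 461, 653]) cube([913, 783, 31]);
translate([287, 483, 0]) cube([60, 60, 653]);
translate([1096, 483, 0]) cube([60, 60, 653]);
translate([287, 1162, 0]) cube([60, 60, 653]);
translate([1096, 1162, 0]) cube([60, 60, 653]);


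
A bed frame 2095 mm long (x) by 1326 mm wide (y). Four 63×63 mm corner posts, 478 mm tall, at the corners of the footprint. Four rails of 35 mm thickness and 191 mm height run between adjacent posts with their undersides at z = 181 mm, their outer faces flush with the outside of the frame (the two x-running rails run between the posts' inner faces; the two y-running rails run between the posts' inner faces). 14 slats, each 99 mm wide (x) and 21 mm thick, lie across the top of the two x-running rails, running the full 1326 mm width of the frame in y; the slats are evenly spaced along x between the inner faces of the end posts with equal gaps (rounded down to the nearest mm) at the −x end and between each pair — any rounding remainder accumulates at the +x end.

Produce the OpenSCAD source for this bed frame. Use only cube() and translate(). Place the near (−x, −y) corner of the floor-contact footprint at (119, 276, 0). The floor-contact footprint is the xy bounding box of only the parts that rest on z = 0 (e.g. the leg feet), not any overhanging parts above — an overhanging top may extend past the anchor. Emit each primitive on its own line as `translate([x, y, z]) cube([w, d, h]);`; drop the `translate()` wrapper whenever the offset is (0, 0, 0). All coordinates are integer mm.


translate([119, 276, 0]) cube([63, 63, 478]);
translate([119, 1539, 0]) cube([63, 63, 478]);
translate([2151, 276, 0]) cube([63, 63, 478]);
translate([2151, 1539, 0]) cube([63, 63, 478]);
translate([182, 276, 181]) cube([1969, 35, 191]);
translate([182, 1567, 181]) cube([1969, 35, 191]);
translate([119, 339, 181]) cube([35, 1200, 191]);
translate([2179, 339, 181]) cube([35, 1200, 191]);
translate([220, 276, 372]) cube([99, 1326, 21]);
translate([357, 276, 372]) cube([99, 1326, 21]);
translate([494, 276, 372]) cube([99, 1326, 21]);
translate([631, 276, 372]) cube([99, 1326, 21]);
translate([768, 276, 372]) cube([99, 1326, 21]);
translate([905, 276, 372]) cube([99, 1326, 21]);
translate([1042, 276, 372]) cube([99, 1326, 21]);
translate([1179, 276, 372]) cube([99, 1326, 21]);
translate([1316, 276, 372]) cube([99, 1326, 21]);
translate([1453, 276, 372]) cube([99, 1326, 21]);
translate([1590, 276, 372]) cube([99, 1326, 21]);
translate([1727, 276, 372]) cube([99, 1326, 21]);
translate([1864, 276, 372]) cube([99, 1326, 21]);
translate([2001, 276, 372]) cube([99, 1326, 21]);


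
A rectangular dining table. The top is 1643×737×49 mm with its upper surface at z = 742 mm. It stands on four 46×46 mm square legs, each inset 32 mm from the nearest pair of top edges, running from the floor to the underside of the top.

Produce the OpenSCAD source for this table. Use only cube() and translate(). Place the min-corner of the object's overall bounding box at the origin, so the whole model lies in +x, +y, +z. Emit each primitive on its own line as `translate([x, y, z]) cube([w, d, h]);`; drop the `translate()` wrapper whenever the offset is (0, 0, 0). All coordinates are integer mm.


translate([0, 0, 693]) cube([1643, 737, 49]);
translate([32, 32, 0]) cube([46, 46, 693]);
translate([1565, 32, 0]) cube([46, 46, 693]);
translate([32, 659, 0]) cube([46, 46, 693]);
translate([1565, 659, 0]) cube([46, 46, 693]);


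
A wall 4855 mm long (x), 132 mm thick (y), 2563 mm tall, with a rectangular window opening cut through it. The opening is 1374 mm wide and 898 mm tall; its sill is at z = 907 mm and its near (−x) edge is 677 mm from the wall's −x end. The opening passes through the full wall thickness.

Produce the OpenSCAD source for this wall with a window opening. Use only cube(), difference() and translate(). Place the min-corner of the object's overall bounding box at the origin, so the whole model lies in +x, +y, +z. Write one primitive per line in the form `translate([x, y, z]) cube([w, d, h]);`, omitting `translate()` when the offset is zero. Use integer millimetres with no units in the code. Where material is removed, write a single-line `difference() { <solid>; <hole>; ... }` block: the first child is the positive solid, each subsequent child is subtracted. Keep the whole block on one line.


difference() { cube([4855, 132, 2563]); translate([677, 0, 907]) cube([1374, 132, 898]); }


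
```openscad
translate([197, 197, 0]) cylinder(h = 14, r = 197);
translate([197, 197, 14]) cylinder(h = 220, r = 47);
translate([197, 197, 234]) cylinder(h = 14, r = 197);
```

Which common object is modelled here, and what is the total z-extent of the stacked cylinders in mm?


A spool. The overall height is 248 mm.

Three coaxial cylinders, large–small–large — a spool. Two 14 mm flanges and a 220 mm core give 14 + 220 + 14 = 248 mm.


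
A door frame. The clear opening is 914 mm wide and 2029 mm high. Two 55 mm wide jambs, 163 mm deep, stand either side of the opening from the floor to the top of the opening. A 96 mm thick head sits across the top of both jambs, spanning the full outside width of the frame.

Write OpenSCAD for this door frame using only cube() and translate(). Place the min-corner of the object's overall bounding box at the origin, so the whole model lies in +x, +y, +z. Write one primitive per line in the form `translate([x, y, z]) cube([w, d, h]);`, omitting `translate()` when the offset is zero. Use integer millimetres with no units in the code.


cube([55, 163, 2029]);
translate([969, 0, 0]) cube([55, 163, 2029]);
translate([0, 0, 2029]) cube([1024, 163, 96]);


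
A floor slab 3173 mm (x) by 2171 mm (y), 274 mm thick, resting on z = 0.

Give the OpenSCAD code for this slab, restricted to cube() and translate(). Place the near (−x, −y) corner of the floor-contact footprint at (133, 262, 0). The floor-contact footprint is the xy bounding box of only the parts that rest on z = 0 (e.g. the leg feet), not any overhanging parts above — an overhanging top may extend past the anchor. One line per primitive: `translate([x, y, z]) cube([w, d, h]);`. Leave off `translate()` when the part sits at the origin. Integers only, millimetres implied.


translate([133, 262, 0]) cube([3173, 2171, 274]);


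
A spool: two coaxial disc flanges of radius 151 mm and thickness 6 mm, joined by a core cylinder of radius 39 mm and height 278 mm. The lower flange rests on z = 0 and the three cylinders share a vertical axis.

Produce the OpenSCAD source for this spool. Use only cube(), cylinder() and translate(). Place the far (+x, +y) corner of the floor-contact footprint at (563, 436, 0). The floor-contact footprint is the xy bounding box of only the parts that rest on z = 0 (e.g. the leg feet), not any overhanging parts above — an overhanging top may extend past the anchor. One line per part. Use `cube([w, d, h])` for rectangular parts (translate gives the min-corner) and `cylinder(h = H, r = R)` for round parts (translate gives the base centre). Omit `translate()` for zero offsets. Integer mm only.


translate([412, 285, 0]) cylinder(h = 6, r = 151);
translate([412, 285, 6]) cylinder(h = 278, r = 39);
translate([412, 285, 284]) cylinder(h = 6, r = 151);


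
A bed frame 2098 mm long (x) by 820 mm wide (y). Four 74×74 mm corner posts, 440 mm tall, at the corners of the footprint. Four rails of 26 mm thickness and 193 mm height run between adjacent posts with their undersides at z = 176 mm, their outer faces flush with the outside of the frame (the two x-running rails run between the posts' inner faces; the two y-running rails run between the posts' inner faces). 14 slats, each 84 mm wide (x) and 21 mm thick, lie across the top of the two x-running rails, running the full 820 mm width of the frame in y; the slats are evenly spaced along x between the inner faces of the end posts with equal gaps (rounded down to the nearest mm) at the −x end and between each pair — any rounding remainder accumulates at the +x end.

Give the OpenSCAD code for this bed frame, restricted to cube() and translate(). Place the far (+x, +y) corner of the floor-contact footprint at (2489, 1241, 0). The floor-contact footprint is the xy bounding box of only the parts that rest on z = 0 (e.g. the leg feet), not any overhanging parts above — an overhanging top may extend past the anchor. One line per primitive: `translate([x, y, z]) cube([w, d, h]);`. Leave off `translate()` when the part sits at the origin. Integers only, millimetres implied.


// slat z = rail_z + rail_h = 176 + 193 = 369
// slat gap = ⌊(1950 − 14·84) / 15⌋ = 51
translate([391, 421, 0]) cube([74, 74, 440]);
translate([391, 1167, 0]) cube([74, 74, 440]);
translate([2415, 421, 0]) cube([74, 74, 440]);
translate([2415, 1167, 0]) cube([74, 74, 440]);
translate([465, 421, 176]) cube([1950, 26, 193]);
translate([465, 1215, 176]) cube([1950, 26, 193]);
translate([391, 495, 176]) cube([26, 672, 193]);
translate([2463, 495, 176]) cube([26, 672, 193]);
translate([516, 421, 369]) cube([84, 820, 21]);
translate([651, 421, 369]) cube([84, 820, 21]);
translate([786, 421, 369]) cube([84, 820, 21]);
translate([921, 421, 369]) cube([84, 820, 21]);
translate([1056, 421, 369]) cube([84, 820, 21]);
translate([1191, 421, 369]) cube([84, 820, 21]);
translate([1326, 421, 369]) cube([84, 820, 21]);
translate([1461, 421, 369]) cube([84, 820, 21]);
translate([1596, 421, 369]) cube([84, 820, 21]);
translate([1731, 421, 369]) cube([84, 820, 21]);
translate([1866, 421, 369]) cube([84, 820, 21]);
translate([2001, 421, 369]) cube([84, 820, 21]);
translate([2136, 421, 369]) cube([84, 820, 21]);
translate([2271, 421, 369]) cube([84, 820, 21]);


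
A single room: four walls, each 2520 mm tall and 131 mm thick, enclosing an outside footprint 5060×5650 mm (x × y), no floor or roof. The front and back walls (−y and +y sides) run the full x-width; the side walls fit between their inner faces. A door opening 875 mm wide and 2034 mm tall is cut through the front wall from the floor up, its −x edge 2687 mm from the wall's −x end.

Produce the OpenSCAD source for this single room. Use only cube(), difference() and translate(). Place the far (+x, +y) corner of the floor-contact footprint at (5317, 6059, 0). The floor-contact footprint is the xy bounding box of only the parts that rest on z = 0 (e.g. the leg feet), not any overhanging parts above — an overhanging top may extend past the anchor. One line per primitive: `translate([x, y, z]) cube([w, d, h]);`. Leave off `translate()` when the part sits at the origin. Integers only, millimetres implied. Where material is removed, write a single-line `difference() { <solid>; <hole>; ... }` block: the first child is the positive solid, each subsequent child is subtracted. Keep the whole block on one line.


difference() { translate([257, 409, 0]) cube([5060, 131, 2520]); translate([2944, 409, 0]) cube([875, 131, 2034]); }
translate([257, 5928, 0]) cube([5060, 131, 2520]);
translate([257, 540, 0]) cube([131, 5388, 2520]);
translate([5186, 540, 0]) cube([131, 5388, 2520]);


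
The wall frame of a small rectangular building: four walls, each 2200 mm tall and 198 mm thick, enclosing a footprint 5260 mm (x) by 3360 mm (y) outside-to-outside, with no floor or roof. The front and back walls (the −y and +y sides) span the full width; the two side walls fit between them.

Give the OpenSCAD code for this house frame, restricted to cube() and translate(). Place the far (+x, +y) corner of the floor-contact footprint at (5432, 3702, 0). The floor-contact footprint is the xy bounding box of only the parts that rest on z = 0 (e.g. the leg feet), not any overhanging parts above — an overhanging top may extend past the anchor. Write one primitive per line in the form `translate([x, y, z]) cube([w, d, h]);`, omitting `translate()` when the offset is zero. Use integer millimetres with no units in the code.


translate([172, 342, 0]) cube([5260, 198, 2200]);
translate([172, 3504, 0]) cube([5260, 198, 2200]);
translate([172, 540, 0]) cube([198, 2964, 2200]);
translate([5234, 540, 0]) cube([198, 2964, 2200]);


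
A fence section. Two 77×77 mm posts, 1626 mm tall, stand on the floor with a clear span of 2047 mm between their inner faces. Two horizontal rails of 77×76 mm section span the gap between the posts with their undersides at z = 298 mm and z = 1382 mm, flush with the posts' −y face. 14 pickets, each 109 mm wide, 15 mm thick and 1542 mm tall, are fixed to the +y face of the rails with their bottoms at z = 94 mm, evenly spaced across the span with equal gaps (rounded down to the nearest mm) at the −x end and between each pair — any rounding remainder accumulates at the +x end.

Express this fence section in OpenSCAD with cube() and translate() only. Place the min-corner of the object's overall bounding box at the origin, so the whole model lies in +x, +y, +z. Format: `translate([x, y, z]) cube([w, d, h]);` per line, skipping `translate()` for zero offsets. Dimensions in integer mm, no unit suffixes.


cube([77, 77, 1626]);
translate([2124, 0, 0]) cube([77, 77, 1626]);
translate([77, 0, 298]) cube([2047, 77, 76]);
translate([77, 0, 1382]) cube([2047, 77, 76]);
translate([111, 77, 94]) cube([109, 15, 1542]);
translate([254, 77, 94]) cube([109, 15, 1542]);
translate([397, 77, 94]) cube([109, 15, 1542]);
translate([540, 77, 94]) cube([109, 15, 1542]);
translate([683, 77, 94]) cube([109, 15, 1542]);
translate([826, 77, 94]) cube([109, 15, 1542]);
translate([969, 77, 94]) cube([109, 15, 1542]);
translate([1112, 77, 94]) cube([109, 15, 1542]);
translate([1255, 77, 94]) cube([109, 15, 1542]);
translate([1398, 77, 94]) cube([109, 15, 1542]);
translate([1541, 77, 94]) cube([109, 15, 1542]);
translate([1684, 77, 94]) cube([109, 15, 1542]);
translate([1827, 77, 94]) cube([109, 15, 1542]);
translate([1970, 77, 94]) cube([109, 15, 1542]);


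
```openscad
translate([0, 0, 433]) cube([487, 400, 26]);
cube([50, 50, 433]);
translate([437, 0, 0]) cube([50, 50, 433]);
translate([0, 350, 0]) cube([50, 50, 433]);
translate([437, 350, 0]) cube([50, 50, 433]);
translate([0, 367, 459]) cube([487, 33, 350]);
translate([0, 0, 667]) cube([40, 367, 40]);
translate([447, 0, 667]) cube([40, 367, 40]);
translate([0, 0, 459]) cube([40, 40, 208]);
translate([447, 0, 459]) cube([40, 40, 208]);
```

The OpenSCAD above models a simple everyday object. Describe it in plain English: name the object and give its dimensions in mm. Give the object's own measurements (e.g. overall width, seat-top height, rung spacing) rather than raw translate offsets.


A chair. The seat is a 487×400×26 mm slab with its top at z = 459 mm, on four 50×50 mm corner legs (flush with the seat edges, standing on z = 0). A flat backrest 33 mm thick, 350 mm tall, spans the full seat width and rises from the seat top along its +y edge, rear face flush with the rear of the seat. Two armrests of 40×40 mm section run along each side from the seat's front edge to the front of the backrest, top faces 248 mm above the seat top and outer faces flush with the seat's x-edges; a 40×40 mm post under the front of each armrest stands on the seat at the front corner.


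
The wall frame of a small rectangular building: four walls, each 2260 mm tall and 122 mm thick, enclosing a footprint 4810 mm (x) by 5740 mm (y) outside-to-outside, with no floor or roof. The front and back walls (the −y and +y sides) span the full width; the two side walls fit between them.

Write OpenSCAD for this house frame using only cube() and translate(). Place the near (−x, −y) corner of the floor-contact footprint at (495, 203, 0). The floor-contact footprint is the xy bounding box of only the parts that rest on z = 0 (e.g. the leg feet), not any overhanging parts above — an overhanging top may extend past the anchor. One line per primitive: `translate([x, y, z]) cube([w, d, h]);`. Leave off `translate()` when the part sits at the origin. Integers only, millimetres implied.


translate([495, 203, 0]) cube([4810, 122, 2260]);
translate([495, 5821, 0]) cube([4810, 122, 2260]);
translate([495, 325, 0]) cube([122, 5496, 2260]);
translate([5183, 325, 0]) cube([122, 5496, 2260]);
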